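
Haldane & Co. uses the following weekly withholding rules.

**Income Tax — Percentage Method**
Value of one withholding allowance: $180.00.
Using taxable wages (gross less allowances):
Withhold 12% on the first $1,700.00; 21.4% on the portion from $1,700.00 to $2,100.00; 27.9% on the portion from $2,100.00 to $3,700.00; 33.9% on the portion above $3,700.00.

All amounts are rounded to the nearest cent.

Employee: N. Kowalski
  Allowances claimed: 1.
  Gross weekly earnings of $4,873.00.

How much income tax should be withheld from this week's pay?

$1,072.63

Income Tax: taxable = $4,873.00 − 1×$180.00 = $4,693.00
  $736.00 + 33.9% × ($4,693.00 − $3,700.00) = $736.00 + 33.9% × $993.00 = $1,072.63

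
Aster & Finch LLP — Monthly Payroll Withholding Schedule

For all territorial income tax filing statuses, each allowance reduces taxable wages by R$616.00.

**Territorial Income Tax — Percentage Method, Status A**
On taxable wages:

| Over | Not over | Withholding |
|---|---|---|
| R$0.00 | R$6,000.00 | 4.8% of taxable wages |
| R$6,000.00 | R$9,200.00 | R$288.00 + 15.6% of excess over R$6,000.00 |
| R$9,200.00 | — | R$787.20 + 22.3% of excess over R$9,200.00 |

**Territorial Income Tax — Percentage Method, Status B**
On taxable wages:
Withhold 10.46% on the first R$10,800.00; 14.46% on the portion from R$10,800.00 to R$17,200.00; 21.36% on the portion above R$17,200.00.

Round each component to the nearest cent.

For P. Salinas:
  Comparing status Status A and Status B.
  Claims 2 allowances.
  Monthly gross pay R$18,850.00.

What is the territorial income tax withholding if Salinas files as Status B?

R$2,144.40

Territorial Income Tax (Status B): taxable = R$18,850.00 − 2×R$616.00 = R$17,618.00
  R$2,055.12 + 21.36% × (R$17,618.00 − R$17,200.00) = R$2,055.12 + 21.36% × R$418.00 = R$2,144.40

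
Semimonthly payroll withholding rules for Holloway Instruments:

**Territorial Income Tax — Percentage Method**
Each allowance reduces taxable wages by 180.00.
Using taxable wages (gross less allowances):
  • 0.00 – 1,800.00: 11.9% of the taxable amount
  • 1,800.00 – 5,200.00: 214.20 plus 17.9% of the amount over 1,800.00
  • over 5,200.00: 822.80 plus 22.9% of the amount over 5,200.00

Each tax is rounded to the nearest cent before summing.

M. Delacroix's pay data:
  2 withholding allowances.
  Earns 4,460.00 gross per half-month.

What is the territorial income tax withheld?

Territorial Income Tax: taxable = 4,460.00 − 2×180.00 = 4,100.00
  214.20 + 17.9% × (4,100.00 − 1,800.00) = 214.20 + 17.9% × 2,300.00 = 625.90

625.90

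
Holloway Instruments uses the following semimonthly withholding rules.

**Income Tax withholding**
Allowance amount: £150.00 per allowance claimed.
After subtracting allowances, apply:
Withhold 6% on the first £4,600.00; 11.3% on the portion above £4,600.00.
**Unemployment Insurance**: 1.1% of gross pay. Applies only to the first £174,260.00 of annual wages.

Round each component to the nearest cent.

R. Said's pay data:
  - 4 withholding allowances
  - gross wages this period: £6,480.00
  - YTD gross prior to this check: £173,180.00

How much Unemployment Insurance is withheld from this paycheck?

£11.88

Unemployment Insurance: cap £174,260.00 − YTD £173,180.00 = £1,080.00 subject; 1.1% × £1,080.00 = £11.88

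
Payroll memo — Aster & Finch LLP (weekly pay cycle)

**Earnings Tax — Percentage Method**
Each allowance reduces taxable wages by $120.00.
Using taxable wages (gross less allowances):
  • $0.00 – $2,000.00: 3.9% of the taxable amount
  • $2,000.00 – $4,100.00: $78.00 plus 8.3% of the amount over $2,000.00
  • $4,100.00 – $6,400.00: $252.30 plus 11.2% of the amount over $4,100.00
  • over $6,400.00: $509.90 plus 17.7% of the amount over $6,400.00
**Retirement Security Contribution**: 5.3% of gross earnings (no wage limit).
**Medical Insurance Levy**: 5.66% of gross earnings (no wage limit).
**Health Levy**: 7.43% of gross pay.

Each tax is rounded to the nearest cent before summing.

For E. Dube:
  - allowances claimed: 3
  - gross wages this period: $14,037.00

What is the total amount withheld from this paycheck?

Earnings Tax: taxable = $14,037.00 − 3×$120.00 = $13,677.00
  $509.90 + 17.7% × ($13,677.00 − $6,400.00) = $509.90 + 17.7% × $7,277.00 = $1,797.93
Retirement Security Contribution: 5.3% × $14,037.00 = $743.96
Medical Insurance Levy: 5.66% × $14,037.00 = $794.49
Health Levy: 7.43% × $14,037.00 = $1,042.95
Total: $1,797.93 + $743.96 + $794.49 + $1,042.95 = $4,379.33

$4,379.33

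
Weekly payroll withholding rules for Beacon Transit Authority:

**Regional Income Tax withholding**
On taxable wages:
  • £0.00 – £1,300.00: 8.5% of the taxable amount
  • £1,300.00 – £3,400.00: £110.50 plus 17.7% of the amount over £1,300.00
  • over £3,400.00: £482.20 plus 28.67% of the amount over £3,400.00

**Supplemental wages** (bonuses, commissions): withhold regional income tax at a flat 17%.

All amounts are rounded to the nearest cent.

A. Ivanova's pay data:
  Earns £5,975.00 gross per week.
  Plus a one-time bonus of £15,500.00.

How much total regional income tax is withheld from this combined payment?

Regional Income Tax: taxable = £5,975.00
  £482.20 + 28.67% × (£5,975.00 − £3,400.00) = £482.20 + 28.67% × £2,575.00 = £1,220.45
Supplemental (17% flat on bonus): 17% × £15,500.00 = £2,635.00
Total regional income tax: £1,220.45 + £2,635.00 = £3,855.45

£3,855.45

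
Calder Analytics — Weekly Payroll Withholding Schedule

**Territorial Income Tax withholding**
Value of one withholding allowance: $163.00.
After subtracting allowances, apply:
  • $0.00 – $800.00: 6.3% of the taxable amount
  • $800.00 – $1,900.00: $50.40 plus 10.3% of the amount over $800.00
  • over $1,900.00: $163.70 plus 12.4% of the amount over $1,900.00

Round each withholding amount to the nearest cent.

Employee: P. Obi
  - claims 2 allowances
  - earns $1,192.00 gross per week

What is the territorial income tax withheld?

Territorial Income Tax: taxable = $1,192.00 − 2×$163.00 = $866.00
  $50.40 + 10.3% × ($866.00 − $800.00) = $50.40 + 10.3% × $66.00 = $57.20

$57.20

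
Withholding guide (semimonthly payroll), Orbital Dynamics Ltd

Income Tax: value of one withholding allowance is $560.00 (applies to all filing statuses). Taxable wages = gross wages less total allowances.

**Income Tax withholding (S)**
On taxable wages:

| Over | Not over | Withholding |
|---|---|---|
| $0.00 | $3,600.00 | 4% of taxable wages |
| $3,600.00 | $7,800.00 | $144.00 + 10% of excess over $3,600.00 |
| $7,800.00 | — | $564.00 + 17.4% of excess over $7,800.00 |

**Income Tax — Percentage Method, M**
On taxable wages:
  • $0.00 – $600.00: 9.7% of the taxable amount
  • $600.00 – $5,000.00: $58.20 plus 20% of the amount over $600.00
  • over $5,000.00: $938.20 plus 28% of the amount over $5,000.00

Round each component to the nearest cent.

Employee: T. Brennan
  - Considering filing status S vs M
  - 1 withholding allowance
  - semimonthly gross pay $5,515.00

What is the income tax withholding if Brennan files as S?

$279.50

Income Tax (S): taxable = $5,515.00 − 1×$560.00 = $4,955.00
  $144.00 + 10% × ($4,955.00 − $3,600.00) = $144.00 + 10% × $1,355.00 = $279.50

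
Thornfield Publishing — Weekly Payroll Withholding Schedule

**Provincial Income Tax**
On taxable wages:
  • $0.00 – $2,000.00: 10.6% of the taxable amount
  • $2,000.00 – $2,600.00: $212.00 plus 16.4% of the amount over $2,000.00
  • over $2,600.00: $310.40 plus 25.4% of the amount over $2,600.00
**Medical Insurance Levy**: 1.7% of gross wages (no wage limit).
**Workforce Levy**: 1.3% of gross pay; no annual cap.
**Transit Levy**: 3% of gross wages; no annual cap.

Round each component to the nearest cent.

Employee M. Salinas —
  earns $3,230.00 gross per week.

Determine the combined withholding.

Provincial Income Tax: taxable = $3,230.00
  $310.40 + 25.4% × ($3,230.00 − $2,600.00) = $310.40 + 25.4% × $630.00 = $470.42
Medical Insurance Levy: 1.7% × $3,230.00 = $54.91
Workforce Levy: 1.3% × $3,230.00 = $41.99
Transit Levy: 3% × $3,230.00 = $96.90
Total: $470.42 + $54.91 + $41.99 + $96.90 = $664.22

$664.22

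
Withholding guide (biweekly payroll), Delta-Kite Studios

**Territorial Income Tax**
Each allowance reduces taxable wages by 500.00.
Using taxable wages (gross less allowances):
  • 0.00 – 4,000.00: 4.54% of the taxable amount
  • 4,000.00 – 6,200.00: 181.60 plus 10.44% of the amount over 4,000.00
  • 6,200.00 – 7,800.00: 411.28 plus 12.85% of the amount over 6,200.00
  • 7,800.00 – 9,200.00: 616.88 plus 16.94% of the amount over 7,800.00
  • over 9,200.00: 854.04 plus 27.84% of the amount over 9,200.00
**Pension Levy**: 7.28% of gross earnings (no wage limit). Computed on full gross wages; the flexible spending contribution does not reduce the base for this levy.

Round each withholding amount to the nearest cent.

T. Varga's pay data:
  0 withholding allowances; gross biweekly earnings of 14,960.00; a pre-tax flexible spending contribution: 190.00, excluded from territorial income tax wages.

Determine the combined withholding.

3,493.82

Territorial Income Tax: taxable = 14,960.00 − 190.00 = 14,770.00
  854.04 + 27.84% × (14,770.00 − 9,200.00) = 854.04 + 27.84% × 5,570.00 = 2,404.73
Pension Levy: 7.28% × 14,960.00 = 1,089.09
Total: 2,404.73 + 1,089.09 = 3,493.82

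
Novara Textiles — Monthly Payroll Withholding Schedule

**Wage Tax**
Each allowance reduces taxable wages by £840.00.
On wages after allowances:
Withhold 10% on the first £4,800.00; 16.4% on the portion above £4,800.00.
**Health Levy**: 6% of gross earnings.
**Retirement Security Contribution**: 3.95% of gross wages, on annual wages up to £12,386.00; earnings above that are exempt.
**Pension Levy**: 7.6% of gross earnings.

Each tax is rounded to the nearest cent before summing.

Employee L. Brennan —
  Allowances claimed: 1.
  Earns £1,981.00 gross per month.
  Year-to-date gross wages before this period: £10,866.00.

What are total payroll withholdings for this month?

£443.56

Wage Tax: taxable = £1,981.00 − 1×£840.00 = £1,141.00
  10% × £1,141.00 = £114.10
Health Levy: 6% × £1,981.00 = £118.86
Retirement Security Contribution: cap £12,386.00 − YTD £10,866.00 = £1,520.00 subject; 3.95% × £1,520.00 = £60.04
Pension Levy: 7.6% × £1,981.00 = £150.56
Total: £114.10 + £118.86 + £60.04 + £150.56 = £443.56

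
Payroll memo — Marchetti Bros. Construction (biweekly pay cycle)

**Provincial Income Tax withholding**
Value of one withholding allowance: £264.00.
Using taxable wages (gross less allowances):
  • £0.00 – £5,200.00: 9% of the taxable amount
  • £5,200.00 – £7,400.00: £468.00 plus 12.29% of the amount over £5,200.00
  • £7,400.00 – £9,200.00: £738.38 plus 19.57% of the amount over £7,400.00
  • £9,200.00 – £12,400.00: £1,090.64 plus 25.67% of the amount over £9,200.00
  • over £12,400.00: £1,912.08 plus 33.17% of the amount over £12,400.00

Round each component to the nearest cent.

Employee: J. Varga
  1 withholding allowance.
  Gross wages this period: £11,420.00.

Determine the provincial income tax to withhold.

£1,592.75

Provincial Income Tax: taxable = £11,420.00 − 1×£264.00 = £11,156.00
  £1,090.64 + 25.67% × (£11,156.00 − £9,200.00) = £1,090.64 + 25.67% × £1,956.00 = £1,592.75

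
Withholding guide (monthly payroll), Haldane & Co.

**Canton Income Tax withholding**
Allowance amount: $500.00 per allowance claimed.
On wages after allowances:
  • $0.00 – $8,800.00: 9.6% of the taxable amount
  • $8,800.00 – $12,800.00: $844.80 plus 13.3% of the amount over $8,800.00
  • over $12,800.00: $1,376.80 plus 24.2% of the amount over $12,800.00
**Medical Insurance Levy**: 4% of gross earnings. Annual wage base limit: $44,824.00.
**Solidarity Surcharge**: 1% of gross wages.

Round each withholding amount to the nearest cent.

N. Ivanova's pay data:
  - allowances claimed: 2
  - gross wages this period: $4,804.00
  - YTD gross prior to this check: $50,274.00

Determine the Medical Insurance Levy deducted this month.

Medical Insurance Levy: YTD $50,274.00 ≥ cap $44,824.00 → $0.00

$0.00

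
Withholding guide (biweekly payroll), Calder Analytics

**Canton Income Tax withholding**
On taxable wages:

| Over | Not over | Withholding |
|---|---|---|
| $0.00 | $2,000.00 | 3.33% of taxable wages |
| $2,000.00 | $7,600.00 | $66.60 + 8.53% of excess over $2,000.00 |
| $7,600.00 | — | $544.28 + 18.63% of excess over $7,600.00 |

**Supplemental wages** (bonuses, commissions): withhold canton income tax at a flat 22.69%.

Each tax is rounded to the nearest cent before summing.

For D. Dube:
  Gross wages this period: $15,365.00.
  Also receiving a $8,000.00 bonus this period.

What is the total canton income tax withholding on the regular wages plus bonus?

$3,806.10

Canton Income Tax: taxable = $15,365.00
  $544.28 + 18.63% × ($15,365.00 − $7,600.00) = $544.28 + 18.63% × $7,765.00 = $1,990.90
Supplemental (22.69% flat on bonus): 22.69% × $8,000.00 = $1,815.20
Total canton income tax: $1,990.90 + $1,815.20 = $3,806.10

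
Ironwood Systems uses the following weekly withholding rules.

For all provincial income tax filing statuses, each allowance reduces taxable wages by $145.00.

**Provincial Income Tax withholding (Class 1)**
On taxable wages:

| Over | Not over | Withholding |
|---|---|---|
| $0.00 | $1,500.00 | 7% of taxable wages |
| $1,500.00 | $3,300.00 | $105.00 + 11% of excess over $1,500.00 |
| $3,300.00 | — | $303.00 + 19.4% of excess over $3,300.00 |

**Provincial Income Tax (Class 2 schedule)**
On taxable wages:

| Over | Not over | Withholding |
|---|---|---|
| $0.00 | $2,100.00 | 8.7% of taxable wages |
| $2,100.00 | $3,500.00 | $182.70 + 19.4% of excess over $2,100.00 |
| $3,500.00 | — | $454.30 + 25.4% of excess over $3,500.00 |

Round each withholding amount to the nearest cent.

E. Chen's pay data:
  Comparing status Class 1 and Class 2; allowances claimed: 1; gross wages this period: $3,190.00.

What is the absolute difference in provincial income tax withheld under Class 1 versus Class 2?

$91.08

Provincial Income Tax (Class 1): taxable = $3,190.00 − 1×$145.00 = $3,045.00
  $105.00 + 11% × ($3,045.00 − $1,500.00) = $105.00 + 11% × $1,545.00 = $274.95
Provincial Income Tax (Class 2): taxable = $3,190.00 − 1×$145.00 = $3,045.00
  $182.70 + 19.4% × ($3,045.00 − $2,100.00) = $182.70 + 19.4% × $945.00 = $366.03
Difference: |$274.95 − $366.03| = $91.08 (higher under Class 2)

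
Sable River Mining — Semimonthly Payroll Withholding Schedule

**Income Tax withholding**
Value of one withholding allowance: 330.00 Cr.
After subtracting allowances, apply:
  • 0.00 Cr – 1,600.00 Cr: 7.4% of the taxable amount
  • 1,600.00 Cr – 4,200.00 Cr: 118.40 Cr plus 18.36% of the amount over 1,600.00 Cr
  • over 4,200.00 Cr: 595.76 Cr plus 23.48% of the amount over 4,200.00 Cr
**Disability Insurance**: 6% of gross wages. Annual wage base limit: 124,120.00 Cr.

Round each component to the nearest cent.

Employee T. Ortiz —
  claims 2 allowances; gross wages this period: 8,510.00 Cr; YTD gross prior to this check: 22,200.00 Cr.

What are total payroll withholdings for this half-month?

1,963.38 Cr

Income Tax: taxable = 8,510.00 Cr − 2×330.00 Cr = 7,850.00 Cr
  595.76 Cr + 23.48% × (7,850.00 Cr − 4,200.00 Cr) = 595.76 Cr + 23.48% × 3,650.00 Cr = 1,452.78 Cr
Disability Insurance: 6% × 8,510.00 Cr = 510.60 Cr
Total: 1,452.78 Cr + 510.60 Cr = 1,963.38 Cr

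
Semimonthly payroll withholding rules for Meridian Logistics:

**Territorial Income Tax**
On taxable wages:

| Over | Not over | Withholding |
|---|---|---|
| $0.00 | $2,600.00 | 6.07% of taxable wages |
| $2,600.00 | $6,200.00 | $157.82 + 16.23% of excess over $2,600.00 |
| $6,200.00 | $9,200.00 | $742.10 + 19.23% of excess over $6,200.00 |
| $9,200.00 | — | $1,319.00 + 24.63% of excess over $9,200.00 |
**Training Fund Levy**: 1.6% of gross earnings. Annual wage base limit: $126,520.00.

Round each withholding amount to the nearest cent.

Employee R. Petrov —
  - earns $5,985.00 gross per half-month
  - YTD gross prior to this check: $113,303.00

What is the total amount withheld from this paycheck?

$802.97

Territorial Income Tax: taxable = $5,985.00
  $157.82 + 16.23% × ($5,985.00 − $2,600.00) = $157.82 + 16.23% × $3,385.00 = $707.21
Training Fund Levy: 1.6% × $5,985.00 = $95.76
Total: $707.21 + $95.76 = $802.97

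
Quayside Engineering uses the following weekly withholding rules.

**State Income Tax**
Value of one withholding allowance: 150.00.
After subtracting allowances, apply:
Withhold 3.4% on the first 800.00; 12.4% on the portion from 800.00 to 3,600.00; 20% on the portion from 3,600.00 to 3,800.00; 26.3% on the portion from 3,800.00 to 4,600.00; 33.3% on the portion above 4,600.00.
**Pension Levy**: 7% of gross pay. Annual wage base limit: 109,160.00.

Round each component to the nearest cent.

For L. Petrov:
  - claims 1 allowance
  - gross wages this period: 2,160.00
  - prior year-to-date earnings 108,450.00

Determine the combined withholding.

State Income Tax: taxable = 2,160.00 − 1×150.00 = 2,010.00
  27.20 + 12.4% × (2,010.00 − 800.00) = 27.20 + 12.4% × 1,210.00 = 177.24
Pension Levy: cap 109,160.00 − YTD 108,450.00 = 710.00 subject; 7% × 710.00 = 49.70
Total: 177.24 + 49.70 = 226.94

226.94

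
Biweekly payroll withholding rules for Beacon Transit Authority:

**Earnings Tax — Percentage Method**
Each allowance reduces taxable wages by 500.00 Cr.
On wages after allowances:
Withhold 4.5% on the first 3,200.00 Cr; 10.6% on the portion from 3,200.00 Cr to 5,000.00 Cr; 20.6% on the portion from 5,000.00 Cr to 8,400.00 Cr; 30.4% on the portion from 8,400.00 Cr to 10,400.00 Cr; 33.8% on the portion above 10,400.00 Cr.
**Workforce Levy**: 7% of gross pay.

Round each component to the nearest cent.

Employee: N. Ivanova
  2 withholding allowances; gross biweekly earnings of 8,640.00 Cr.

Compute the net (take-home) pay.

7,156.56 Cr

Earnings Tax: taxable = 8,640.00 Cr − 2×500.00 Cr = 7,640.00 Cr
  334.80 Cr + 20.6% × (7,640.00 Cr − 5,000.00 Cr) = 334.80 Cr + 20.6% × 2,640.00 Cr = 878.64 Cr
Workforce Levy: 7% × 8,640.00 Cr = 604.80 Cr
Total withheld: 878.64 Cr + 604.80 Cr = 1,483.44 Cr
Net pay: 8,640.00 Cr − 1,483.44 Cr = 7,156.56 Cr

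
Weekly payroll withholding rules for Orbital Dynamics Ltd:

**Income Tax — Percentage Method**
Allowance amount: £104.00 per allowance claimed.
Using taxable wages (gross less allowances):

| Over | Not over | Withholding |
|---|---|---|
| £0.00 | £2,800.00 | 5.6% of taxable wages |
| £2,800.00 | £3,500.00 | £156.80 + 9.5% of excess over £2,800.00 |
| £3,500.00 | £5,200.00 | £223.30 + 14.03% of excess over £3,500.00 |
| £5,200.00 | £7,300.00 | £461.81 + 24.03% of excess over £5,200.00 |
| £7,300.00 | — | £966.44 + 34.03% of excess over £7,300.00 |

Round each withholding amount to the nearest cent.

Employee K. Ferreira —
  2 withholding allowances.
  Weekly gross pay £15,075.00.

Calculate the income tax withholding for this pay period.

£3,541.49

Income Tax: taxable = £15,075.00 − 2×£104.00 = £14,867.00
  £966.44 + 34.03% × (£14,867.00 − £7,300.00) = £966.44 + 34.03% × £7,567.00 = £3,541.49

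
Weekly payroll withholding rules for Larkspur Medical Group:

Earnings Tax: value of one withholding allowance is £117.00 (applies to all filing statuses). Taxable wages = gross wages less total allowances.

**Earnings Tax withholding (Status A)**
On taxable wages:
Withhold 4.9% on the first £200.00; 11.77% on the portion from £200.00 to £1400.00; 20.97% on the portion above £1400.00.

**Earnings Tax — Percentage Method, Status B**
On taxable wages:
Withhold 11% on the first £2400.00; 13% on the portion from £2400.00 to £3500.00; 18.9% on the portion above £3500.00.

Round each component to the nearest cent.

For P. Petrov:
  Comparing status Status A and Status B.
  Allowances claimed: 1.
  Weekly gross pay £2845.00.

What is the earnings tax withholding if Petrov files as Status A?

£429.52

Earnings Tax (Status A): taxable = £2845.00 − 1×£117.00 = £2728.00
  £151.04 + 20.97% × (£2728.00 − £1400.00) = £151.04 + 20.97% × £1328.00 = £429.52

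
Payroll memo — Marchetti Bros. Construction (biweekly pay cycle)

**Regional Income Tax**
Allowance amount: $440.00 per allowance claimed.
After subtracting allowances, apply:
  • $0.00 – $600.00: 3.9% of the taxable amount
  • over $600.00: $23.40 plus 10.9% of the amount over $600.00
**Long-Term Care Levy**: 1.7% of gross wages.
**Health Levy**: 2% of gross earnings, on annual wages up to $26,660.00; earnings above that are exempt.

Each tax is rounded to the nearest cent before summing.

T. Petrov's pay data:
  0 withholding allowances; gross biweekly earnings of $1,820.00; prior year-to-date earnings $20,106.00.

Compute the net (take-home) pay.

Regional Income Tax: taxable = $1,820.00
  $23.40 + 10.9% × ($1,820.00 − $600.00) = $23.40 + 10.9% × $1,220.00 = $156.38
Long-Term Care Levy: 1.7% × $1,820.00 = $30.94
Health Levy: 2% × $1,820.00 = $36.40
Total withheld: $156.38 + $30.94 + $36.40 = $223.72
Net pay: $1,820.00 − $223.72 = $1,596.28

$1,596.28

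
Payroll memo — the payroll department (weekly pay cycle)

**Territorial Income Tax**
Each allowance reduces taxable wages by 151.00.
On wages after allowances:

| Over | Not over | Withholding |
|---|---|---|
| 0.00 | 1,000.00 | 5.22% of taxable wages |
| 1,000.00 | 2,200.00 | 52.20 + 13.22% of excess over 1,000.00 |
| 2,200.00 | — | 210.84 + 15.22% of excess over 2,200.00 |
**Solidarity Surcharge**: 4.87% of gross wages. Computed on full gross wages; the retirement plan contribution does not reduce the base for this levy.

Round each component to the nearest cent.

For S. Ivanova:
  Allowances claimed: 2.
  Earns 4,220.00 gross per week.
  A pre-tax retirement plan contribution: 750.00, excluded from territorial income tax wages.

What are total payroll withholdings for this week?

563.68

Territorial Income Tax: taxable = 4,220.00 − 750.00 − 2×151.00 = 3,168.00
  210.84 + 15.22% × (3,168.00 − 2,200.00) = 210.84 + 15.22% × 968.00 = 358.17
Solidarity Surcharge: 4.87% × 4,220.00 = 205.51
Total: 358.17 + 205.51 = 563.68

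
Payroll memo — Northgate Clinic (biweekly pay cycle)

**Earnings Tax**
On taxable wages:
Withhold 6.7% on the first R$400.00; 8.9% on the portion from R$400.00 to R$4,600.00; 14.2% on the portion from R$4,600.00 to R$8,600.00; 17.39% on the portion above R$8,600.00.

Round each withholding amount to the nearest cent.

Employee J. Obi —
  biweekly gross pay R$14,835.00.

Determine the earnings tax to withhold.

R$2,052.87

Earnings Tax: taxable = R$14,835.00
  R$968.60 + 17.39% × (R$14,835.00 − R$8,600.00) = R$968.60 + 17.39% × R$6,235.00 = R$2,052.87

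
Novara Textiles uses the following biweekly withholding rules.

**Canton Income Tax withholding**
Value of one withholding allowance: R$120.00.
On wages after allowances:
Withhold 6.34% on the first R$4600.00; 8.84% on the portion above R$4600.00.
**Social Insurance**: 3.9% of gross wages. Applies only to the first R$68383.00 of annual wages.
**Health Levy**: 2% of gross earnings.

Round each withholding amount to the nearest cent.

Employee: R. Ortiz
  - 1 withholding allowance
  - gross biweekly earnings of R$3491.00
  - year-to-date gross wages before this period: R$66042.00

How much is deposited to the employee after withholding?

Canton Income Tax: taxable = R$3491.00 − 1×R$120.00 = R$3371.00
  6.34% × R$3371.00 = R$213.72
Social Insurance: cap R$68383.00 − YTD R$66042.00 = R$2341.00 subject; 3.9% × R$2341.00 = R$91.30
Health Levy: 2% × R$3491.00 = R$69.82
Total withheld: R$213.72 + R$91.30 + R$69.82 = R$374.84
Net pay: R$3491.00 − R$374.84 = R$3116.16

R$3116.16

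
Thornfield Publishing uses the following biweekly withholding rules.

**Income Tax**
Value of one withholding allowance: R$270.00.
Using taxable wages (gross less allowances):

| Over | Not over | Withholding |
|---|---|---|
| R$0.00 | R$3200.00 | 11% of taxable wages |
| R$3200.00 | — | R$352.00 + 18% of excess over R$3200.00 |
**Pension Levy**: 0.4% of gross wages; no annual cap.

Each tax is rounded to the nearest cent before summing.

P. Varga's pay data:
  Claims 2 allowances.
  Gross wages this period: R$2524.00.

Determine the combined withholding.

Income Tax: taxable = R$2524.00 − 2×R$270.00 = R$1984.00
  11% × R$1984.00 = R$218.24
Pension Levy: 0.4% × R$2524.00 = R$10.10
Total: R$218.24 + R$10.10 = R$228.34

R$228.34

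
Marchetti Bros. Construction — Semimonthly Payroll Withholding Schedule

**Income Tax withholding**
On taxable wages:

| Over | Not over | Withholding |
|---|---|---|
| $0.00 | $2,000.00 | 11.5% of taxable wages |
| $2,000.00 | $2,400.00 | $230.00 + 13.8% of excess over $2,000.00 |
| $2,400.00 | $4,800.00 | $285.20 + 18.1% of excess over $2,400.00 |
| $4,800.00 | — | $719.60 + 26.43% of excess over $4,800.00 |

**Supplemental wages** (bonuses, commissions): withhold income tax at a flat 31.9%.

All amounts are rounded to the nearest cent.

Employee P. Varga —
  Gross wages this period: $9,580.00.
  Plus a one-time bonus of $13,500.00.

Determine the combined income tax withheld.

Income Tax: taxable = $9,580.00
  $719.60 + 26.43% × ($9,580.00 − $4,800.00) = $719.60 + 26.43% × $4,780.00 = $1,982.95
Supplemental (31.9% flat on bonus): 31.9% × $13,500.00 = $4,306.50
Total income tax: $1,982.95 + $4,306.50 = $6,289.45

$6,289.45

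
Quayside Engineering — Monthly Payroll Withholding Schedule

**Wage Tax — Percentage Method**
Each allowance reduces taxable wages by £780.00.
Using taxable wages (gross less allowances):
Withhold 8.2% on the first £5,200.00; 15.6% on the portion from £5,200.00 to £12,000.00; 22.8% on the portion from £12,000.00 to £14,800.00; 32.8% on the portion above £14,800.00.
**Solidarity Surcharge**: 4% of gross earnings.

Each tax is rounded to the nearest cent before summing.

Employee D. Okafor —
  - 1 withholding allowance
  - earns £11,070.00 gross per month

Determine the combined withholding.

£1,663.24

Wage Tax: taxable = £11,070.00 − 1×£780.00 = £10,290.00
  £426.40 + 15.6% × (£10,290.00 − £5,200.00) = £426.40 + 15.6% × £5,090.00 = £1,220.44
Solidarity Surcharge: 4% × £11,070.00 = £442.80
Total: £1,220.44 + £442.80 = £1,663.24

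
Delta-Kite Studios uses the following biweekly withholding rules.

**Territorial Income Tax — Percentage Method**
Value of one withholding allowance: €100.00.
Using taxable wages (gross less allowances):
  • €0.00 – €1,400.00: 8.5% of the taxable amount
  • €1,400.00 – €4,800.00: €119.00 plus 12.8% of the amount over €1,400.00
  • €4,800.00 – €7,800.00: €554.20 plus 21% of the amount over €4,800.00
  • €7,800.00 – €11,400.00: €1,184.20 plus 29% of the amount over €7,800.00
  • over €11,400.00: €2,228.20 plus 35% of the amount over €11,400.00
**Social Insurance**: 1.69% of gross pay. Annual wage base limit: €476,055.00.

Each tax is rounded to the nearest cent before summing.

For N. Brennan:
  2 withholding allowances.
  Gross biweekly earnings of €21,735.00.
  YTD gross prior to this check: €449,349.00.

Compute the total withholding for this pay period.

€6,142.77

Territorial Income Tax: taxable = €21,735.00 − 2×€100.00 = €21,535.00
  €2,228.20 + 35% × (€21,535.00 − €11,400.00) = €2,228.20 + 35% × €10,135.00 = €5,775.45
Social Insurance: 1.69% × €21,735.00 = €367.32
Total: €5,775.45 + €367.32 = €6,142.77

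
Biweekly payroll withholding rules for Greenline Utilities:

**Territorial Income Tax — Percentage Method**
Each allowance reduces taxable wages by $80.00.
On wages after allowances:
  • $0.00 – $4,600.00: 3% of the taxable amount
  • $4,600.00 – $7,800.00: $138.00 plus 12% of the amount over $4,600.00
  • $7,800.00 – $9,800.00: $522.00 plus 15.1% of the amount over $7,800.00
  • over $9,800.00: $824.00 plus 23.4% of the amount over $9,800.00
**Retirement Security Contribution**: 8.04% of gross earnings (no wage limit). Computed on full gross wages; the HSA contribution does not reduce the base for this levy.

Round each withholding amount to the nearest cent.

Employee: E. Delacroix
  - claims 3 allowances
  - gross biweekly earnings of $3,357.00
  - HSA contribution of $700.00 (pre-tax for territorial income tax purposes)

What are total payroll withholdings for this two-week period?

$342.41

Territorial Income Tax: taxable = $3,357.00 − $700.00 − 3×$80.00 = $2,417.00
  3% × $2,417.00 = $72.51
Retirement Security Contribution: 8.04% × $3,357.00 = $269.90
Total: $72.51 + $269.90 = $342.41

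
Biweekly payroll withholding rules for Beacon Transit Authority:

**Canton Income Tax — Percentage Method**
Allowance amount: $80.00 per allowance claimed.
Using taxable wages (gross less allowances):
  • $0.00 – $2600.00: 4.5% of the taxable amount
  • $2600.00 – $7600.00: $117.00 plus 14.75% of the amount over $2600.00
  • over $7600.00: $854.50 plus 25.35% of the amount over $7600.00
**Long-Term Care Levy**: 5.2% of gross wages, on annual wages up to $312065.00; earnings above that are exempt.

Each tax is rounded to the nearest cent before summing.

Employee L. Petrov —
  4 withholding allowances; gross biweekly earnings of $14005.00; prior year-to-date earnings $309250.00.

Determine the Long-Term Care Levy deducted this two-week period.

Long-Term Care Levy: cap $312065.00 − YTD $309250.00 = $2815.00 subject; 5.2% × $2815.00 = $146.38

$146.38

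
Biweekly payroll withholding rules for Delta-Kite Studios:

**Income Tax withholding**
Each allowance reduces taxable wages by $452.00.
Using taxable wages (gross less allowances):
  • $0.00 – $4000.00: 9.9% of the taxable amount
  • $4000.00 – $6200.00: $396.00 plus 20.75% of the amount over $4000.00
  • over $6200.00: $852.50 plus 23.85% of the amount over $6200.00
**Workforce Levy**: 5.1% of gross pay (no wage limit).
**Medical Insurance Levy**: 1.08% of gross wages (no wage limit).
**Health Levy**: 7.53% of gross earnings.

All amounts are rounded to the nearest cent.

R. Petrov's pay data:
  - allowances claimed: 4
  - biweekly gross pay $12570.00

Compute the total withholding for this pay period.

Income Tax: taxable = $12570.00 − 4×$452.00 = $10762.00
  $852.50 + 23.85% × ($10762.00 − $6200.00) = $852.50 + 23.85% × $4562.00 = $1940.54
Workforce Levy: 5.1% × $12570.00 = $641.07
Medical Insurance Levy: 1.08% × $12570.00 = $135.76
Health Levy: 7.53% × $12570.00 = $946.52
Total: $1940.54 + $641.07 + $135.76 + $946.52 = $3663.89

$3663.89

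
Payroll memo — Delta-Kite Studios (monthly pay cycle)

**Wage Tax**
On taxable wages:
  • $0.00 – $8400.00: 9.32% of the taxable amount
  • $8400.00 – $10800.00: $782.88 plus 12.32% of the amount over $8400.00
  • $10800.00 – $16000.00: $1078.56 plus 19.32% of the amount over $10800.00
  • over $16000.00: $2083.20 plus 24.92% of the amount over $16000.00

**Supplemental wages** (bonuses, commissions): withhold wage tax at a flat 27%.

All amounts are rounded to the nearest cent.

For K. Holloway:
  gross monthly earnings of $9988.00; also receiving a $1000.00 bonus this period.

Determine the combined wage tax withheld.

$1248.52

Wage Tax: taxable = $9988.00
  $782.88 + 12.32% × ($9988.00 − $8400.00) = $782.88 + 12.32% × $1588.00 = $978.52
Supplemental (27% flat on bonus): 27% × $1000.00 = $270.00
Total wage tax: $978.52 + $270.00 = $1248.52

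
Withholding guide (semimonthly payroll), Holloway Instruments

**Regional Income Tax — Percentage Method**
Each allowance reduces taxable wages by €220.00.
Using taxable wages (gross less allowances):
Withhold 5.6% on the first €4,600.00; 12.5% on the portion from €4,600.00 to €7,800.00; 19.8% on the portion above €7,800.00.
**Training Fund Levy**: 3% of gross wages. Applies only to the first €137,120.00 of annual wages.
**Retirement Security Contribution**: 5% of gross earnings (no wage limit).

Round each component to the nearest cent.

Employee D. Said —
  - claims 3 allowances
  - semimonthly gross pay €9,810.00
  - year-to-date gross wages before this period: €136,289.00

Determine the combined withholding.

€1,440.33

Regional Income Tax: taxable = €9,810.00 − 3×€220.00 = €9,150.00
  €657.60 + 19.8% × (€9,150.00 − €7,800.00) = €657.60 + 19.8% × €1,350.00 = €924.90
Training Fund Levy: cap €137,120.00 − YTD €136,289.00 = €831.00 subject; 3% × €831.00 = €24.93
Retirement Security Contribution: 5% × €9,810.00 = €490.50
Total: €924.90 + €24.93 + €490.50 = €1,440.33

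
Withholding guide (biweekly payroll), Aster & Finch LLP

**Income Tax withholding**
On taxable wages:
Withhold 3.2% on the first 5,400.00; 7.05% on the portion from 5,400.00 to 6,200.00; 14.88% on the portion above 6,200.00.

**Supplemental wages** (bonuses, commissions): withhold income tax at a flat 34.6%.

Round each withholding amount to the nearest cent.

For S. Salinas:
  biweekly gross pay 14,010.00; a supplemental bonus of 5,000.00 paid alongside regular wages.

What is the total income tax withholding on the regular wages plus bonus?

3,121.33

Income Tax: taxable = 14,010.00
  229.20 + 14.88% × (14,010.00 − 6,200.00) = 229.20 + 14.88% × 7,810.00 = 1,391.33
Supplemental (34.6% flat on bonus): 34.6% × 5,000.00 = 1,730.00
Total income tax: 1,391.33 + 1,730.00 = 3,121.33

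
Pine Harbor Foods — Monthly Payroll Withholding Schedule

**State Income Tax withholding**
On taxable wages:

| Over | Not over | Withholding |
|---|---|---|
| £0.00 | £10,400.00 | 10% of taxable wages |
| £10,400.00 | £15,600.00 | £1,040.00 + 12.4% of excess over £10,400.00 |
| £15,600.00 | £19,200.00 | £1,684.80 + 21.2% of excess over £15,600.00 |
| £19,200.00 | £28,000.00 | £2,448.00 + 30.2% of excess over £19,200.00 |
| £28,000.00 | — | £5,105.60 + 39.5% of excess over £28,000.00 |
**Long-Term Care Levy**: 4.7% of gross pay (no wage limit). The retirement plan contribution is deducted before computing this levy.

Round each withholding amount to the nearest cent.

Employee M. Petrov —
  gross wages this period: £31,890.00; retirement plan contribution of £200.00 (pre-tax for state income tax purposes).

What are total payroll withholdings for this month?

State Income Tax: taxable = £31,890.00 − £200.00 = £31,690.00
  £5,105.60 + 39.5% × (£31,690.00 − £28,000.00) = £5,105.60 + 39.5% × £3,690.00 = £6,563.15
Long-Term Care Levy: 4.7% × £31,690.00 = £1,489.43
Total: £6,563.15 + £1,489.43 = £8,052.58

£8,052.58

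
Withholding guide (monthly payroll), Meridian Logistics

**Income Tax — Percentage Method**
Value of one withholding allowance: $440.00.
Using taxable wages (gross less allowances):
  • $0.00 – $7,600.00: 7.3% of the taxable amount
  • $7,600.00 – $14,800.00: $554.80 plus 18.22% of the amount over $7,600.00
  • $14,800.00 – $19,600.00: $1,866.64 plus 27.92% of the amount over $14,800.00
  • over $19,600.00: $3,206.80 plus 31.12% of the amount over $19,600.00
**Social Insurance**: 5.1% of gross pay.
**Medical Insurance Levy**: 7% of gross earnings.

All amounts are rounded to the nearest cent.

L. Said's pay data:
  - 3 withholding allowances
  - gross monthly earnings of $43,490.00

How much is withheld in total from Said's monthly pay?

$15,492.87

Income Tax: taxable = $43,490.00 − 3×$440.00 = $42,170.00
  $3,206.80 + 31.12% × ($42,170.00 − $19,600.00) = $3,206.80 + 31.12% × $22,570.00 = $10,230.58
Social Insurance: 5.1% × $43,490.00 = $2,217.99
Medical Insurance Levy: 7% × $43,490.00 = $3,044.30
Total: $10,230.58 + $2,217.99 + $3,044.30 = $15,492.87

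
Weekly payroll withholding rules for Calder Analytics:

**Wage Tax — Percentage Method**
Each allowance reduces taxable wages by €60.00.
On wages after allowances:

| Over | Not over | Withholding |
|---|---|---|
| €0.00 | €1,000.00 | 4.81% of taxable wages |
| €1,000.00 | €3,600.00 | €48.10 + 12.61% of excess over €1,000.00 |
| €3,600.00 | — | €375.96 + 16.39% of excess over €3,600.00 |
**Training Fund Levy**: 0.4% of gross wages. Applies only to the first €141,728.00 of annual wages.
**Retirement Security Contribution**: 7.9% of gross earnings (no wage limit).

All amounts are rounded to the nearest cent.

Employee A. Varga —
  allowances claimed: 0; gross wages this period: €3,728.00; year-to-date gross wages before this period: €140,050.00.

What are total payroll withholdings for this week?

Wage Tax: taxable = €3,728.00
  €375.96 + 16.39% × (€3,728.00 − €3,600.00) = €375.96 + 16.39% × €128.00 = €396.94
Training Fund Levy: cap €141,728.00 − YTD €140,050.00 = €1,678.00 subject; 0.4% × €1,678.00 = €6.71
Retirement Security Contribution: 7.9% × €3,728.00 = €294.51
Total: €396.94 + €6.71 + €294.51 = €698.16

€698.16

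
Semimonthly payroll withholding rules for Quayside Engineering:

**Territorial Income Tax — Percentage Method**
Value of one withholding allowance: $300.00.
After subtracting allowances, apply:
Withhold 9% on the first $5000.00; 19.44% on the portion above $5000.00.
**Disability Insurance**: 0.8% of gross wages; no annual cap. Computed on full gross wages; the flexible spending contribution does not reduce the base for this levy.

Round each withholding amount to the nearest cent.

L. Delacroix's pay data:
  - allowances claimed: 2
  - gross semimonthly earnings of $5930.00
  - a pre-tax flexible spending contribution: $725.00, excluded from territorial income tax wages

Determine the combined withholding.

Territorial Income Tax: taxable = $5930.00 − $725.00 − 2×$300.00 = $4605.00
  9% × $4605.00 = $414.45
Disability Insurance: 0.8% × $5930.00 = $47.44
Total: $414.45 + $47.44 = $461.89

$461.89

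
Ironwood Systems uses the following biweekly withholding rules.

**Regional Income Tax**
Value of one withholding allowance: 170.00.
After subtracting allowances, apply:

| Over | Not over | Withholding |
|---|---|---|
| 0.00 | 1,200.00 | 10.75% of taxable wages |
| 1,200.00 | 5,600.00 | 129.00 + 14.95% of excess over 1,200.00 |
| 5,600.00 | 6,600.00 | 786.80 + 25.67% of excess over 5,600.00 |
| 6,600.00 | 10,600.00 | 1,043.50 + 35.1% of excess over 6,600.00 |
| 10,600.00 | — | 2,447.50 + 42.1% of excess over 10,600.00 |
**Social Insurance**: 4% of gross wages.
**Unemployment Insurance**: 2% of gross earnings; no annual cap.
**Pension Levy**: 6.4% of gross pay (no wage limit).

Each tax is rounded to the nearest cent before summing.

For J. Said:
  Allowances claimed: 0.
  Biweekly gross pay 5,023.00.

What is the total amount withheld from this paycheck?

1,323.39

Regional Income Tax: taxable = 5,023.00
  129.00 + 14.95% × (5,023.00 − 1,200.00) = 129.00 + 14.95% × 3,823.00 = 700.54
Social Insurance: 4% × 5,023.00 = 200.92
Unemployment Insurance: 2% × 5,023.00 = 100.46
Pension Levy: 6.4% × 5,023.00 = 321.47
Total: 700.54 + 200.92 + 100.46 + 321.47 = 1,323.39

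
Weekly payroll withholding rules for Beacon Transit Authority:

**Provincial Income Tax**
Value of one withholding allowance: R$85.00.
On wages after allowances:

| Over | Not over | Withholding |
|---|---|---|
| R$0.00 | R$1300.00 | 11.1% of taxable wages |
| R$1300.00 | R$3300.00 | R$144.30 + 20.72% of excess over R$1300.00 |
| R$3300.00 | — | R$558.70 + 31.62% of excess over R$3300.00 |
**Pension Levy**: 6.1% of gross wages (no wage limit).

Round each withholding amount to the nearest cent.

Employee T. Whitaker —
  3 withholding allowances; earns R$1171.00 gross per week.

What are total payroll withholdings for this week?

R$173.11

Provincial Income Tax: taxable = R$1171.00 − 3×R$85.00 = R$916.00
  11.1% × R$916.00 = R$101.68
Pension Levy: 6.1% × R$1171.00 = R$71.43
Total: R$101.68 + R$71.43 = R$173.11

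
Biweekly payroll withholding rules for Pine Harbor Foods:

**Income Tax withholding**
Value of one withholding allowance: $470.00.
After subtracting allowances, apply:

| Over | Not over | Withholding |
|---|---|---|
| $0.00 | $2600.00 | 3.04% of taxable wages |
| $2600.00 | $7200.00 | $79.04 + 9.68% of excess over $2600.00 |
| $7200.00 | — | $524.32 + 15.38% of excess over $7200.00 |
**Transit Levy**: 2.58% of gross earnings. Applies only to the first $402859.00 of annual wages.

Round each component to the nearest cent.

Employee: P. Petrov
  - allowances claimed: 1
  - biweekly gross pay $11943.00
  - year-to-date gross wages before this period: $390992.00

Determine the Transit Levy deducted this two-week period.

Transit Levy: cap $402859.00 − YTD $390992.00 = $11867.00 subject; 2.58% × $11867.00 = $306.17

$306.17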